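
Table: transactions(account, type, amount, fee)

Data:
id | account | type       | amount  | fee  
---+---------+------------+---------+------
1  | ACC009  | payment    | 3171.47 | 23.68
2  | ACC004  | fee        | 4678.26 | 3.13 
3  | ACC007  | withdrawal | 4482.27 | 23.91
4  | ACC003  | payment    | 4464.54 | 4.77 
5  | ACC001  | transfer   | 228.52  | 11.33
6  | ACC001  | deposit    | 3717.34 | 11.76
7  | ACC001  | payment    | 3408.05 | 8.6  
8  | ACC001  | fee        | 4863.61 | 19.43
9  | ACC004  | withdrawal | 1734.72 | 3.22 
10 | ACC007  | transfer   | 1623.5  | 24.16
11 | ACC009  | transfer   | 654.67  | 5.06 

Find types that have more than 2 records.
SELECT type, COUNT(*) as cnt
FROM transactions
GROUP BY type
HAVING COUNT(*) > 2

Result:
  payment: 3
  transfer: 3

Note: HAVING filters groups after aggregation, WHERE filters rows before.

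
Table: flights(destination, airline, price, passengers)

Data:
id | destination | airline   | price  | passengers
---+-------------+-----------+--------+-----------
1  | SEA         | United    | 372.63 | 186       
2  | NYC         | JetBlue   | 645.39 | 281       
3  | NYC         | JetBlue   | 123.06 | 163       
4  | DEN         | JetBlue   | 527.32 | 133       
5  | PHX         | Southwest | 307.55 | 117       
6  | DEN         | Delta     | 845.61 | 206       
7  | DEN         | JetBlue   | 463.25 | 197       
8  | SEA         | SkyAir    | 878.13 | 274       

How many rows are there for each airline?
SELECT airline, COUNT(*) as count
FROM flights
GROUP BY airline

Result:
  Delta: 1
  JetBlue: 4
  SkyAir: 1
  Southwest: 1
  United: 1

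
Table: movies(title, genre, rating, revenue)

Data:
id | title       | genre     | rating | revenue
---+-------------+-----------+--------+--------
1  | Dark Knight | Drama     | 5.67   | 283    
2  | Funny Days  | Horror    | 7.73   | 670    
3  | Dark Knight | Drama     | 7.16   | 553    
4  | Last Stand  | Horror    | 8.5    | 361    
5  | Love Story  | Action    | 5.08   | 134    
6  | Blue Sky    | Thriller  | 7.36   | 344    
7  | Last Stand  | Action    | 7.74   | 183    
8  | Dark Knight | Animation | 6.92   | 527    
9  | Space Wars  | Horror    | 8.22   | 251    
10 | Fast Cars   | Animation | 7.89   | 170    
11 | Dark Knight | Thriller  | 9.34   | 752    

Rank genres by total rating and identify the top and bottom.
SELECT genre, SUM(rating)
FROM movies
GROUP BY genre
ORDER BY SUM(rating)

All groups:
  Action: 12.82
  Drama: 12.83
  Animation: 14.81
  Thriller: 16.70
  Horror: 24.45

Highest: Horror (24.45)
Lowest: Action (12.82)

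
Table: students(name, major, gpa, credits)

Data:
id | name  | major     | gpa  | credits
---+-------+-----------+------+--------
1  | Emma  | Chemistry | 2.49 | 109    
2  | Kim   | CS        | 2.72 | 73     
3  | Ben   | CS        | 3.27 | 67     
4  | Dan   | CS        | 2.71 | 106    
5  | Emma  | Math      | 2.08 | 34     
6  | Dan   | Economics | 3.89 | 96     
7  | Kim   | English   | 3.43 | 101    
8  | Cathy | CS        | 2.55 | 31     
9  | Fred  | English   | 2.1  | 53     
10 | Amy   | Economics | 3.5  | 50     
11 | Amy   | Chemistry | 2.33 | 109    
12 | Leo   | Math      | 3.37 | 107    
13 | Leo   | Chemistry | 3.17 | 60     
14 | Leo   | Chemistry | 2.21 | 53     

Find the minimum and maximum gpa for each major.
SELECT major, MIN(gpa), MAX(gpa)
FROM students
GROUP BY major

Result:
  CS: min=2.55, max=3.27
  Chemistry: min=2.21, max=3.17
  Economics: min=3.50, max=3.89
  English: min=2.10, max=3.43
  Math: min=2.08, max=3.37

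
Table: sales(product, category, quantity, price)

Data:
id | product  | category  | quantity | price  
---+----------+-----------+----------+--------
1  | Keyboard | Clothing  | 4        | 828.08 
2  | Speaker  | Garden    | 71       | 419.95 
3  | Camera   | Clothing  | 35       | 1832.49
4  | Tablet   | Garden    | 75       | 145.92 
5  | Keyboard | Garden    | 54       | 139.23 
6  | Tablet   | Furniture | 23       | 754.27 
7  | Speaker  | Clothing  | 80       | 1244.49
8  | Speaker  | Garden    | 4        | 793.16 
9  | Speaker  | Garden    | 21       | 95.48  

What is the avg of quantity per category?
SELECT category, AVG(quantity) as result
FROM sales
GROUP BY category

Result:
  Clothing: 39.67
  Furniture: 23.00
  Garden: 45.00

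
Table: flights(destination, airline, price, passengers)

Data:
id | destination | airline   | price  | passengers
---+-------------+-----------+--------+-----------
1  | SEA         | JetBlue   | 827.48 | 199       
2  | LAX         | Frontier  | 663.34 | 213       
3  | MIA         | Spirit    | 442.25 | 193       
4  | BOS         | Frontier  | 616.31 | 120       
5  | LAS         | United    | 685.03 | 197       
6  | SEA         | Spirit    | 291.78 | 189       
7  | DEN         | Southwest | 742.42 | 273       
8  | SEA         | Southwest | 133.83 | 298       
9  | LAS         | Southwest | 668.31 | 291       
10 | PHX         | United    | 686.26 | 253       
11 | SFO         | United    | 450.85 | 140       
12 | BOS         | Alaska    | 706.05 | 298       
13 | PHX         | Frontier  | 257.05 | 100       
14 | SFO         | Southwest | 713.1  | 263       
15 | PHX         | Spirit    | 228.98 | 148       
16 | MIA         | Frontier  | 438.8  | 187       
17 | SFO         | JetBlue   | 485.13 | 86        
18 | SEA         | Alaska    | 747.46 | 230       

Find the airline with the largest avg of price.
SELECT airline, AVG(price) as val
FROM flights
GROUP BY airline
ORDER BY val DESC
LIMIT 1

Result: Alaska with avg(price) = 726.76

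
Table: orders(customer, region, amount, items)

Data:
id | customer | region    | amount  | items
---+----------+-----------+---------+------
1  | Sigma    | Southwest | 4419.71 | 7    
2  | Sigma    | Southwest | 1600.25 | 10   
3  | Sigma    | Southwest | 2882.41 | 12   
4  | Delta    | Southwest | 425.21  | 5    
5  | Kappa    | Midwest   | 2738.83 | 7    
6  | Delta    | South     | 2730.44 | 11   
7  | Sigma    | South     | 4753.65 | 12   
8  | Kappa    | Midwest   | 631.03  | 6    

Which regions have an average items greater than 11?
SELECT region, AVG(items)
FROM orders
GROUP BY region
HAVING AVG(items) > 11

Result:
  South: avg=11.50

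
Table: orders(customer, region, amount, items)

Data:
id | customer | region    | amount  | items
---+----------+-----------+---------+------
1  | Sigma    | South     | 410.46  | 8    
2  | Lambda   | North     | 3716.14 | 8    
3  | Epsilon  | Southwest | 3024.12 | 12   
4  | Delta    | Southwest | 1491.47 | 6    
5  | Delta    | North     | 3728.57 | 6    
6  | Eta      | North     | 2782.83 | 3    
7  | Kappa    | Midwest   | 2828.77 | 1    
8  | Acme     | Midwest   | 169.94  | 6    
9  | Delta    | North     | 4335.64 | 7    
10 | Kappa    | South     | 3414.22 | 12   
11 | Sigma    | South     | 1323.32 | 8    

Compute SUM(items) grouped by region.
SELECT region, SUM(items) as result
FROM orders
GROUP BY region

Result:
  Midwest: 7
  North: 24
  South: 28
  Southwest: 18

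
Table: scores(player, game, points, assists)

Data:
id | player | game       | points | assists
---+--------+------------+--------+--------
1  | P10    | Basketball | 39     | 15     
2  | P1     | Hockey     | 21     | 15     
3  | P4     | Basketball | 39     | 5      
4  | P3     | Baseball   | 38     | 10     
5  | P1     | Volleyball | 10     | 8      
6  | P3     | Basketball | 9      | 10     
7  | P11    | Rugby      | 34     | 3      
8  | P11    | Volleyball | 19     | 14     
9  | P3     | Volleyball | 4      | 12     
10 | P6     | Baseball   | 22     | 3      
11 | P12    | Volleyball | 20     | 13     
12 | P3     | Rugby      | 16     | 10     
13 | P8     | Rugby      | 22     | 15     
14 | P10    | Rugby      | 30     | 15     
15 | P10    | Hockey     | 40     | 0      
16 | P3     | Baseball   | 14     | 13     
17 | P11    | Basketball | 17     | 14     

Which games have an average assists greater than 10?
SELECT game, AVG(assists)
FROM scores
GROUP BY game
HAVING AVG(assists) > 10

Result:
  Basketball: avg=11.00
  Rugby: avg=10.75
  Volleyball: avg=11.75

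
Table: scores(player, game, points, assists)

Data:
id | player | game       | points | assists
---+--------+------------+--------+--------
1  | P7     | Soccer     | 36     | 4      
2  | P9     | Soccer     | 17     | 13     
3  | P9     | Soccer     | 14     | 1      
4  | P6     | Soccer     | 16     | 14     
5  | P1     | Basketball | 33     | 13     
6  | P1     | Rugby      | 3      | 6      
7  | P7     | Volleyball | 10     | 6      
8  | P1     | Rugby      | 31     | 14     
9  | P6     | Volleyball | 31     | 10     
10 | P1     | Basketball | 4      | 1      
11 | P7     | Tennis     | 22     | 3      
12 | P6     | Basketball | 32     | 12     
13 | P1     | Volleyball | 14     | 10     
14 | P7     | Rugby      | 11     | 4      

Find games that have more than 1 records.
SELECT game, COUNT(*) as cnt
FROM scores
GROUP BY game
HAVING COUNT(*) > 1

Result:
  Basketball: 3
  Rugby: 3
  Soccer: 4
  Volleyball: 3

Note: HAVING filters groups after aggregation, WHERE filters rows before.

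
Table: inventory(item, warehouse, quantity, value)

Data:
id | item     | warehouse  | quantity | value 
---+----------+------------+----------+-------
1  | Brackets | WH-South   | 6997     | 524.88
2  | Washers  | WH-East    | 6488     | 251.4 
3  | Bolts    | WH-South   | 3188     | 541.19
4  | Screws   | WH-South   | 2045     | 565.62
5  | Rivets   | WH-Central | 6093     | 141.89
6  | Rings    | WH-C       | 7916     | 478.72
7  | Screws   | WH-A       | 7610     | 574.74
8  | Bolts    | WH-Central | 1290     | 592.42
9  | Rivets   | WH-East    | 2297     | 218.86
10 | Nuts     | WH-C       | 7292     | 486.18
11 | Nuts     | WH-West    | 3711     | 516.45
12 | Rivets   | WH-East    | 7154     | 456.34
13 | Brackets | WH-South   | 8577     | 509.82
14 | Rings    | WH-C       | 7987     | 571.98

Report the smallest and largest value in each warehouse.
SELECT warehouse, MIN(value), MAX(value)
FROM inventory
GROUP BY warehouse

Result:
  WH-A: min=574.74, max=574.74
  WH-C: min=478.72, max=571.98
  WH-Central: min=141.89, max=592.42
  WH-East: min=218.86, max=456.34
  WH-South: min=509.82, max=565.62
  WH-West: min=516.45, max=516.45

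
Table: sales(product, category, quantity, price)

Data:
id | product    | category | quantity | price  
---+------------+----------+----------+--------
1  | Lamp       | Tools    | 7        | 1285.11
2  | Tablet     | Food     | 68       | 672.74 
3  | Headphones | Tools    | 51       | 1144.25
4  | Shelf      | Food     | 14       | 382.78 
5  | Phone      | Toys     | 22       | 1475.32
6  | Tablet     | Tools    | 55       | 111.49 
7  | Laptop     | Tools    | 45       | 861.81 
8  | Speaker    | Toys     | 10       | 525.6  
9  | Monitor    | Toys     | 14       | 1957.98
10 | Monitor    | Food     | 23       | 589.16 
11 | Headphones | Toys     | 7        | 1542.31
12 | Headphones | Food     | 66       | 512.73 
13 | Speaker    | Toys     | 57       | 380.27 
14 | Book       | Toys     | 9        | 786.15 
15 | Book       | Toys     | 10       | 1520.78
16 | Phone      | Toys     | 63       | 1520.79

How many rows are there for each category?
SELECT category, COUNT(*) as count
FROM sales
GROUP BY category

Result:
  Food: 4
  Tools: 4
  Toys: 8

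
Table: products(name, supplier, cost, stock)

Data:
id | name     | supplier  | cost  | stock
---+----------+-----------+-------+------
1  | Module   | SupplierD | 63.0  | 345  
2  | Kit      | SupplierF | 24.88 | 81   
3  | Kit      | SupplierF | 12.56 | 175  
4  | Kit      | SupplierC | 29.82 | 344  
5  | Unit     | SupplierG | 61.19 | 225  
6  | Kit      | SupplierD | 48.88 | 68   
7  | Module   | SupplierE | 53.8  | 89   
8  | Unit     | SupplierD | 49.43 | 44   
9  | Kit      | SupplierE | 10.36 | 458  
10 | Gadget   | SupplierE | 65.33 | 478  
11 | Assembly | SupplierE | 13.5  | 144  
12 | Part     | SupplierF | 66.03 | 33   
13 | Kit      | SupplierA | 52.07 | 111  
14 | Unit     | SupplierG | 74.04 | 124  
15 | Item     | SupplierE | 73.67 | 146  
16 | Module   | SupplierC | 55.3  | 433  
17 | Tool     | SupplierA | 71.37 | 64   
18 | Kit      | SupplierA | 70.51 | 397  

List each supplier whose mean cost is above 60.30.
SELECT supplier, AVG(cost)
FROM products
GROUP BY supplier
HAVING AVG(cost) > 60.30

Result:
  SupplierA: avg=64.65
  SupplierG: avg=67.62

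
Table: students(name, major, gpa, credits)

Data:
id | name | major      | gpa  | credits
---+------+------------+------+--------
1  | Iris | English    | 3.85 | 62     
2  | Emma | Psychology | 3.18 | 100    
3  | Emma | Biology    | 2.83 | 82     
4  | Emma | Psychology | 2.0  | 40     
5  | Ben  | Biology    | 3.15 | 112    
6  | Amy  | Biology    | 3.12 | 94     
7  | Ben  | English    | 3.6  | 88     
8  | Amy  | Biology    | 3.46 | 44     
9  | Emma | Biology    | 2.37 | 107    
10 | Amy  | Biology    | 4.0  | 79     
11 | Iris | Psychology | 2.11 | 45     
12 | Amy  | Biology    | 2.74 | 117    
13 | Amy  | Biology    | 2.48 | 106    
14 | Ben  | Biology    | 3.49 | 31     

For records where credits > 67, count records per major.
SELECT major, COUNT(*)
FROM students
WHERE credits > 67
GROUP BY major

Note: WHERE filters rows before grouping.

Result:
  Biology: 7
  English: 1
  Psychology: 1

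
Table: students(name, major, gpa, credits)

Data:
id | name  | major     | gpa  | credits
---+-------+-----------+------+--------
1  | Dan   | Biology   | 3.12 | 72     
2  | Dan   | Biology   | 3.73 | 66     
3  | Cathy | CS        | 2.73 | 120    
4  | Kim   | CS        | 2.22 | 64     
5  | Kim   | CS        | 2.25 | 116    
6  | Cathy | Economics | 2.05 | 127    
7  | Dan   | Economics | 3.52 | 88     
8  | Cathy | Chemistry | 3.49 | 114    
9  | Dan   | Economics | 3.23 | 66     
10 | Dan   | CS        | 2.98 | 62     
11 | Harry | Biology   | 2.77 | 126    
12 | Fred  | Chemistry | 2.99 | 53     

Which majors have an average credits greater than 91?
SELECT major, AVG(credits)
FROM students
GROUP BY major
HAVING AVG(credits) > 91

Result:
  Economics: avg=93.67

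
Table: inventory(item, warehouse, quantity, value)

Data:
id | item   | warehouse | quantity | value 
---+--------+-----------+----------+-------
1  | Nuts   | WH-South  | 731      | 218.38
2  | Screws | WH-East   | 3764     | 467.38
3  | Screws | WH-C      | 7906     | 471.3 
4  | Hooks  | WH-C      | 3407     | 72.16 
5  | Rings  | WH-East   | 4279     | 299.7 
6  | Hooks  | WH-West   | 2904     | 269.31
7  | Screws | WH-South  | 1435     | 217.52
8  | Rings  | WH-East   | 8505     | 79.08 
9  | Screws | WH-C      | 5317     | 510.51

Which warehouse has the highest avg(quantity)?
SELECT warehouse, AVG(quantity) as val
FROM inventory
GROUP BY warehouse
ORDER BY val DESC
LIMIT 1

Result: WH-C with avg(quantity) = 5543.33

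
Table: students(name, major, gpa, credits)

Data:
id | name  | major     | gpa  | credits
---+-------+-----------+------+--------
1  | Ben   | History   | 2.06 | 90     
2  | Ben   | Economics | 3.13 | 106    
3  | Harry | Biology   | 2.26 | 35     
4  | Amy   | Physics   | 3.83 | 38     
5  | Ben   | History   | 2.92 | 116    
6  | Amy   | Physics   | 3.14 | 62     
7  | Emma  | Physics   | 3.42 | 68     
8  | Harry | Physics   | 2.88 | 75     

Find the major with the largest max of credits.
SELECT major, MAX(credits) as val
FROM students
GROUP BY major
ORDER BY val DESC
LIMIT 1

Result: History with max(credits) = 116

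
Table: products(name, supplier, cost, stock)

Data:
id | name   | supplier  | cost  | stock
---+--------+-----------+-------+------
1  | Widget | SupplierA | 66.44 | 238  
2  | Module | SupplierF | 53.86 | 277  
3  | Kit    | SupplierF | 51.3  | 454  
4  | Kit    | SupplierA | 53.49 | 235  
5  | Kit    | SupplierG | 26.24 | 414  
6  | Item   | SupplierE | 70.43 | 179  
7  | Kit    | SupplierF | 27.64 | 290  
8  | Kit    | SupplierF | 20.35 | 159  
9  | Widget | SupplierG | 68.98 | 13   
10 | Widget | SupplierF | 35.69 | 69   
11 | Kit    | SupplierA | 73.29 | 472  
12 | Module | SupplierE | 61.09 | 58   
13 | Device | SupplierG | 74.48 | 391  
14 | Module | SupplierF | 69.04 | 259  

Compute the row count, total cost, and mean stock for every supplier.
SELECT supplier,
       COUNT(*) as cnt,
       SUM(cost) as total_cost,
       AVG(stock) as avg_stock
FROM products
GROUP BY supplier

Result:
  SupplierA: 3 records, 193.22 total cost, 315.00 avg stock
  SupplierE: 2 records, 131.52 total cost, 118.50 avg stock
  SupplierF: 6 records, 257.88 total cost, 251.33 avg stock
  SupplierG: 3 records, 169.70 total cost, 272.67 avg stock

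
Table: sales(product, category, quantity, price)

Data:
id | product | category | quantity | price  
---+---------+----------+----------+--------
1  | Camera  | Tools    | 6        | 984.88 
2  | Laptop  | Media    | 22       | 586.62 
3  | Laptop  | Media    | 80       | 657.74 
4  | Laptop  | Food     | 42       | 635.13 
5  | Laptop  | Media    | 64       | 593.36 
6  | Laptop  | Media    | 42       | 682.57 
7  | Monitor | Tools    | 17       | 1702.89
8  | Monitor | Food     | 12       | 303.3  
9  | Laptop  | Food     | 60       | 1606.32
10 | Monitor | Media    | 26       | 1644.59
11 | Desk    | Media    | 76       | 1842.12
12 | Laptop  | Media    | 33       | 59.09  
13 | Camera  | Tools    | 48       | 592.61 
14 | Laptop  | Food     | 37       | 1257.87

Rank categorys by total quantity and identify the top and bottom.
SELECT category, SUM(quantity)
FROM sales
GROUP BY category
ORDER BY SUM(quantity)

All groups:
  Tools: 71
  Food: 151
  Media: 343

Highest: Media (343)
Lowest: Tools (71)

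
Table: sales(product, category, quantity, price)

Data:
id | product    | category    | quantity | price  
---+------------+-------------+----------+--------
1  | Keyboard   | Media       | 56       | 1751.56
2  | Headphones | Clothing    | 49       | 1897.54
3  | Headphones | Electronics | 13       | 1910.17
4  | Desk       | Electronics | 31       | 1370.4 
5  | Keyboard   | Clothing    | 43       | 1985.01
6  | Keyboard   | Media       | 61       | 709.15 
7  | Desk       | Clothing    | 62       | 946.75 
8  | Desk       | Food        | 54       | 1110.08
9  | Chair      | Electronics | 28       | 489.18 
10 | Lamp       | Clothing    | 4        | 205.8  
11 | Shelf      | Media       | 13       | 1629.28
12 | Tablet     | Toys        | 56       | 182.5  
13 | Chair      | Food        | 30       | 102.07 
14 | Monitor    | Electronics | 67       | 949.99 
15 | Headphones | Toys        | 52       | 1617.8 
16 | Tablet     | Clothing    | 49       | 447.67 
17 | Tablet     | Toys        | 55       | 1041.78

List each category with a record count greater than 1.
SELECT category, COUNT(*) as cnt
FROM sales
GROUP BY category
HAVING COUNT(*) > 1

Result:
  Clothing: 5
  Electronics: 4
  Food: 2
  Media: 3
  Toys: 3

Note: HAVING filters groups after aggregation, WHERE filters rows before.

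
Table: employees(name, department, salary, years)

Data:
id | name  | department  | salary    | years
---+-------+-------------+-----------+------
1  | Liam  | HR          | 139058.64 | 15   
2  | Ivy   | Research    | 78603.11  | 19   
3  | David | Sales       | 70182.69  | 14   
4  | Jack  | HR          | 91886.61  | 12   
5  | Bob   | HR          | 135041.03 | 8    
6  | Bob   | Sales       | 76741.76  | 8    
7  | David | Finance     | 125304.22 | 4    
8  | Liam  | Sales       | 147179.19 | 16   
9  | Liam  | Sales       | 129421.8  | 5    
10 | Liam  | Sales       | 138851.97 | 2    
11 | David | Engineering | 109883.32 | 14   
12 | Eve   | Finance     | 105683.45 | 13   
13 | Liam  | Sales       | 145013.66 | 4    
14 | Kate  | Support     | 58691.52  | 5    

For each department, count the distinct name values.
SELECT department, COUNT(DISTINCT name)
FROM employees
GROUP BY department

Result:
  Engineering: 1 distinct
  Finance: 2 distinct
  HR: 3 distinct
  Research: 1 distinct
  Sales: 3 distinct
  Support: 1 distinct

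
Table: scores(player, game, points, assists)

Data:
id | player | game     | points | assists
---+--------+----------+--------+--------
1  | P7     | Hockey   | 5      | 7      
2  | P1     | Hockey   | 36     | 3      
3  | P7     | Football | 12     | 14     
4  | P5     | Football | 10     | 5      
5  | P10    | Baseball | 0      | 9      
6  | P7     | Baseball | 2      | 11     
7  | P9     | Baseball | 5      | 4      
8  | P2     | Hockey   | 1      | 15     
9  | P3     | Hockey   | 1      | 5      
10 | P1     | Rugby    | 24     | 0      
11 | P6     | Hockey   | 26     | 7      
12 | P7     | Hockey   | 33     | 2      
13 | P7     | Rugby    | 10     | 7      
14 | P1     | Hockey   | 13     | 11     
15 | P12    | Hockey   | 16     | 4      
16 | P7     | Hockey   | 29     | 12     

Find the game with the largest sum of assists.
SELECT game, SUM(assists) as val
FROM scores
GROUP BY game
ORDER BY val DESC
LIMIT 1

Result: Hockey with sum(assists) = 66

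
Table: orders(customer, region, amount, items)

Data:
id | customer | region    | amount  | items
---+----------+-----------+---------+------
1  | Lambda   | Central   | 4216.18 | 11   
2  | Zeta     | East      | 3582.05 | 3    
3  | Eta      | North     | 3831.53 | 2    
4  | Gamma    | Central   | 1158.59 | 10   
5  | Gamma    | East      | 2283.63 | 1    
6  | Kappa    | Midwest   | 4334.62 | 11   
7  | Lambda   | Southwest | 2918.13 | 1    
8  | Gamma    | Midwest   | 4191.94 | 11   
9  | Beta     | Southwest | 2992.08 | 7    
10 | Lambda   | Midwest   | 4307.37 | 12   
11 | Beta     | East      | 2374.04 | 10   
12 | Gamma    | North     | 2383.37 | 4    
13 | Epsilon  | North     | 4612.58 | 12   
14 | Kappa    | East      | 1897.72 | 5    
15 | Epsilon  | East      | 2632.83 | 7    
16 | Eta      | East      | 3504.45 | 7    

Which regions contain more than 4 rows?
SELECT region, COUNT(*) as cnt
FROM orders
GROUP BY region
HAVING COUNT(*) > 4

Result:
  East: 6

Note: HAVING filters groups after aggregation, WHERE filters rows before.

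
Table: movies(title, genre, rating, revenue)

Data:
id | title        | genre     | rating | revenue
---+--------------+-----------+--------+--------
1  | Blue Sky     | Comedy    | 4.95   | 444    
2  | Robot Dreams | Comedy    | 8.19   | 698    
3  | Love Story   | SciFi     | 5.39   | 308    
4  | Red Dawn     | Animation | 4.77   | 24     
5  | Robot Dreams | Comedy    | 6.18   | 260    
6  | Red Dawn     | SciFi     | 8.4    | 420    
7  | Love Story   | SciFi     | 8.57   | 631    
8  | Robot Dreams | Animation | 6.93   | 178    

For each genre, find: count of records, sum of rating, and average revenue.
SELECT genre,
       COUNT(*) as cnt,
       SUM(rating) as total_rating,
       AVG(revenue) as avg_revenue
FROM movies
GROUP BY genre

Result:
  Animation: 2 records, 11.70 total rating, 101.00 avg revenue
  Comedy: 3 records, 19.32 total rating, 467.33 avg revenue
  SciFi: 3 records, 22.36 total rating, 453.00 avg revenue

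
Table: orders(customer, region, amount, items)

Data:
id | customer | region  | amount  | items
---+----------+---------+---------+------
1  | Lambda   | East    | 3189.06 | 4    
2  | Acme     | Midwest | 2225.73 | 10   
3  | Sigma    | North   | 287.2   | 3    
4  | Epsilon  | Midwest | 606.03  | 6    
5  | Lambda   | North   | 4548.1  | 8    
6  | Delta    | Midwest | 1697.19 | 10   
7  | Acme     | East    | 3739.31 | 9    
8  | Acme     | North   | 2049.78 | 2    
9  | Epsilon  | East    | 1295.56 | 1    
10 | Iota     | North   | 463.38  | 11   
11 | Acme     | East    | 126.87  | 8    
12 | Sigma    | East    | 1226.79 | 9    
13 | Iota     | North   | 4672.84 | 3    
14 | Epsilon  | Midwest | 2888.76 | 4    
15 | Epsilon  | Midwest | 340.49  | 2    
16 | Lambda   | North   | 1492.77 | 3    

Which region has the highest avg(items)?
SELECT region, AVG(items) as val
FROM orders
GROUP BY region
ORDER BY val DESC
LIMIT 1

Result: Midwest with avg(items) = 6.40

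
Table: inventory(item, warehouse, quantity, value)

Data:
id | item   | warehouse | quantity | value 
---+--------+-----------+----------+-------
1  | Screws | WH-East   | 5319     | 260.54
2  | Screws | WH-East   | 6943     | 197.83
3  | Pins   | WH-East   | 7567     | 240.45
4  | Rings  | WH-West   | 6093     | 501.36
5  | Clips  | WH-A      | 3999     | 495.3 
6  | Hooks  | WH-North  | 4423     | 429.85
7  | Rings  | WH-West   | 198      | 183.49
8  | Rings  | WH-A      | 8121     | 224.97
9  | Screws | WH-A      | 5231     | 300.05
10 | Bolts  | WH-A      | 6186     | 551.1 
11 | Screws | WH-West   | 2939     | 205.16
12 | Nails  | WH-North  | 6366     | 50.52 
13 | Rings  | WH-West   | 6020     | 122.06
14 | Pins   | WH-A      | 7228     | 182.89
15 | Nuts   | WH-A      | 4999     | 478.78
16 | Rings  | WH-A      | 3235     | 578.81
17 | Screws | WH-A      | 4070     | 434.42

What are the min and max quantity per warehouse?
SELECT warehouse, MIN(quantity), MAX(quantity)
FROM inventory
GROUP BY warehouse

Result:
  WH-A: min=3235, max=8121
  WH-East: min=5319, max=7567
  WH-North: min=4423, max=6366
  WH-West: min=198, max=6093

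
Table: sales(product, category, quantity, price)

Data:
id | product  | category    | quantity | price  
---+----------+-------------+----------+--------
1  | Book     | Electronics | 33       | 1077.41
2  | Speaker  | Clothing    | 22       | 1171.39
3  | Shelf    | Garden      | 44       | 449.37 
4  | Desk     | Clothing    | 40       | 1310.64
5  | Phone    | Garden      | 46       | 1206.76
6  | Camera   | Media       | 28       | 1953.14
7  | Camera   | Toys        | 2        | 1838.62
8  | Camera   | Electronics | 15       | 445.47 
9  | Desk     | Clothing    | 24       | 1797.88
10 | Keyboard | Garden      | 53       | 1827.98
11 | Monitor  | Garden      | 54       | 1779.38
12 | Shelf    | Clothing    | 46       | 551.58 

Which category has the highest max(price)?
SELECT category, MAX(price) as val
FROM sales
GROUP BY category
ORDER BY val DESC
LIMIT 1

Result: Media with max(price) = 1953.14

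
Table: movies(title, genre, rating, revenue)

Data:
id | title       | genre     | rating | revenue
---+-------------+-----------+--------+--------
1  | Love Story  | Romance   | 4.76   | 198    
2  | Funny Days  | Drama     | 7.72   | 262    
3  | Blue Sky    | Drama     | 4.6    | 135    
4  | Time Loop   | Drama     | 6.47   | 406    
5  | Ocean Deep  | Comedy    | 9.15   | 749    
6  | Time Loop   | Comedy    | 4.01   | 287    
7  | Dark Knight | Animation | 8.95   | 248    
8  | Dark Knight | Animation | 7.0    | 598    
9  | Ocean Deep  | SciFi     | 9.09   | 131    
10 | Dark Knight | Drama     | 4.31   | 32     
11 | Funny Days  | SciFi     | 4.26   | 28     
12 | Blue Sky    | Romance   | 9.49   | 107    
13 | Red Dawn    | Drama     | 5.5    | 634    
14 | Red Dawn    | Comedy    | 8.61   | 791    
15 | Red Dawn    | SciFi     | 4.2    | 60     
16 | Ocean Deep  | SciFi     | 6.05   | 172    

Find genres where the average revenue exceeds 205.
SELECT genre, AVG(revenue)
FROM movies
GROUP BY genre
HAVING AVG(revenue) > 205

Result:
  Animation: avg=423.00
  Comedy: avg=609.00
  Drama: avg=293.80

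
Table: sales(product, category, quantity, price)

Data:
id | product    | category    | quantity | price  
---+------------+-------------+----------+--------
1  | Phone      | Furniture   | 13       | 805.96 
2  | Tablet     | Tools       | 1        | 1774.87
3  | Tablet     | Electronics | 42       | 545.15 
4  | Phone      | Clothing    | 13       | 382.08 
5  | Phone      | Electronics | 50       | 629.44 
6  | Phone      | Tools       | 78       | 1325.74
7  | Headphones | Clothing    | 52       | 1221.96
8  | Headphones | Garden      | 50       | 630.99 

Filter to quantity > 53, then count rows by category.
SELECT category, COUNT(*)
FROM sales
WHERE quantity > 53
GROUP BY category

Note: WHERE filters rows before grouping.

Result:
  Tools: 1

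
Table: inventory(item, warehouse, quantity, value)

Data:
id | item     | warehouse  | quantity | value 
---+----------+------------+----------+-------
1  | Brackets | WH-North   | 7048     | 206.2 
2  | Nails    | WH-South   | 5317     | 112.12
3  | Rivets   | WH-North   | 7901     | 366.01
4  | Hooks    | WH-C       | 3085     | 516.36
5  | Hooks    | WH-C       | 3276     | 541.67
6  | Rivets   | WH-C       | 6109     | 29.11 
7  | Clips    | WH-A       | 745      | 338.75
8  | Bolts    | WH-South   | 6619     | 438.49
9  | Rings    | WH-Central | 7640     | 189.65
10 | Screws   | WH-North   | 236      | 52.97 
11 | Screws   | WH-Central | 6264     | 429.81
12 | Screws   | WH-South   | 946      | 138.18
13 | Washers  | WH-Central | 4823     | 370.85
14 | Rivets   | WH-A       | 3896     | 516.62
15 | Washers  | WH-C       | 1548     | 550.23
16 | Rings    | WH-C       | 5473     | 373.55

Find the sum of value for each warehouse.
SELECT warehouse, SUM(value) as result
FROM inventory
GROUP BY warehouse

Result:
  WH-A: 855.37
  WH-C: 2010.92
  WH-Central: 990.31
  WH-North: 625.18
  WH-South: 688.79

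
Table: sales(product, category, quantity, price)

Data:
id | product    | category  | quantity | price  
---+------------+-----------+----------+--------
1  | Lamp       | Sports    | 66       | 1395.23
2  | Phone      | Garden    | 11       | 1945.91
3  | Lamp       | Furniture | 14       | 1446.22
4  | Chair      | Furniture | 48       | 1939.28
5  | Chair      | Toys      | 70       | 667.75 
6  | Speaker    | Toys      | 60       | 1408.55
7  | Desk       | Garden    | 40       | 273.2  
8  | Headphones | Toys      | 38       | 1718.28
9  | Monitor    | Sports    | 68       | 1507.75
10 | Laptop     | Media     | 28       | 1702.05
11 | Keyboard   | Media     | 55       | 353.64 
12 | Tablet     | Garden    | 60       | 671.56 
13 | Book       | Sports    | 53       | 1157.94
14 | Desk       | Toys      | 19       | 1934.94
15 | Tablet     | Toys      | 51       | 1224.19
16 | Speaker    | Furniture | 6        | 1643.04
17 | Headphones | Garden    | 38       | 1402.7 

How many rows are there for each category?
SELECT category, COUNT(*) as count
FROM sales
GROUP BY category

Result:
  Furniture: 3
  Garden: 4
  Media: 2
  Sports: 3
  Toys: 5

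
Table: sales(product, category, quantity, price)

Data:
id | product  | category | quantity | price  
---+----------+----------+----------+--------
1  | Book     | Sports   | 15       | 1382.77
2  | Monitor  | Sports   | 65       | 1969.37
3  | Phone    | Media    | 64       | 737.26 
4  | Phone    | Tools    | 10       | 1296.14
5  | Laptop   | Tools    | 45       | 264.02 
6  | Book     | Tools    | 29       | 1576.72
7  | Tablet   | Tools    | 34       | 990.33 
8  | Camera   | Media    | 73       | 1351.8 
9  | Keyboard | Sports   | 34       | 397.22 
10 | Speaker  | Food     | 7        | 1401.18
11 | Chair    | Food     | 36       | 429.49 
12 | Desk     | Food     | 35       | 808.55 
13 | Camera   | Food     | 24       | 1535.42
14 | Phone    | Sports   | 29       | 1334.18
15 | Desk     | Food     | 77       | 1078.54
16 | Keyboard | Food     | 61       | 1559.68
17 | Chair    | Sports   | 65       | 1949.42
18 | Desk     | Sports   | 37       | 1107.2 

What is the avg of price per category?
SELECT category, AVG(price) as result
FROM sales
GROUP BY category

Result:
  Food: 1135.48
  Media: 1044.53
  Sports: 1356.69
  Tools: 1031.80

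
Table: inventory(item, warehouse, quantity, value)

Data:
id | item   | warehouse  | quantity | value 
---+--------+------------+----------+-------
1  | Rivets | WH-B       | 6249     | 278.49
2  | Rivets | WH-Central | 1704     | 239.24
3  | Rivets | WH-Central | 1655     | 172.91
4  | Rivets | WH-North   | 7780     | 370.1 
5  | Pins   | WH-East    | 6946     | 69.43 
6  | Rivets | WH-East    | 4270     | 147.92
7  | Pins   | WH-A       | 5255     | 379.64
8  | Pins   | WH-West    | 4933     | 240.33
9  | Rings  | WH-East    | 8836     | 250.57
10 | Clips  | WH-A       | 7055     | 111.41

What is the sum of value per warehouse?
SELECT warehouse, SUM(value) as result
FROM inventory
GROUP BY warehouse

Result:
  WH-A: 491.05
  WH-B: 278.49
  WH-Central: 412.15
  WH-East: 467.92
  WH-North: 370.10
  WH-West: 240.33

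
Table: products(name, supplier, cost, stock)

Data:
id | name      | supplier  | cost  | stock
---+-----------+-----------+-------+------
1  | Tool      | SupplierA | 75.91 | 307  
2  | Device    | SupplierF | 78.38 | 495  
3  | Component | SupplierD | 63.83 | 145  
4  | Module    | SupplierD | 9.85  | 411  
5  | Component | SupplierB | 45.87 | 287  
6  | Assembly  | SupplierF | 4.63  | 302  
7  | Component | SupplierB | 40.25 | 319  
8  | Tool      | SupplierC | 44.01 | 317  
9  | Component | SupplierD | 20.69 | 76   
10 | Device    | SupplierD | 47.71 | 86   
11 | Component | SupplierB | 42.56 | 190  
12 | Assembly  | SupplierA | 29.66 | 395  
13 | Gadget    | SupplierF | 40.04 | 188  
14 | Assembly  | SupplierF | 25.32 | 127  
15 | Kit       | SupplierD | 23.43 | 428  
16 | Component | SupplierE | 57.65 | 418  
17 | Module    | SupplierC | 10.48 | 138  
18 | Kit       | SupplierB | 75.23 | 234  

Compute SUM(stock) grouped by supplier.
SELECT supplier, SUM(stock) as result
FROM products
GROUP BY supplier

Result:
  SupplierA: 702
  SupplierB: 1030
  SupplierC: 455
  SupplierD: 1146
  SupplierE: 418
  SupplierF: 1112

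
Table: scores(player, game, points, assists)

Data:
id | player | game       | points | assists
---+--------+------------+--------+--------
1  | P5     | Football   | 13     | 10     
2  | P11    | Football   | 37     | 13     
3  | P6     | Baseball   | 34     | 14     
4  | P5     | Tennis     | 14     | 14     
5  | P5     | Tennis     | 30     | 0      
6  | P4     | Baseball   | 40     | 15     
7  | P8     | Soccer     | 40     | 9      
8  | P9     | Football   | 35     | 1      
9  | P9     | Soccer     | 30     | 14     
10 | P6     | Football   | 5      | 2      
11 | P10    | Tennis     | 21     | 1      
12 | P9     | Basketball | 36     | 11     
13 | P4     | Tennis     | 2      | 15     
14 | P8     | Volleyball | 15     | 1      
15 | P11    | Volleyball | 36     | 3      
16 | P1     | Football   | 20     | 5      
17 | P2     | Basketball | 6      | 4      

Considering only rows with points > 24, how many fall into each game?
SELECT game, COUNT(*)
FROM scores
WHERE points > 24
GROUP BY game

Note: WHERE filters rows before grouping.

Result:
  Baseball: 2
  Basketball: 1
  Football: 2
  Soccer: 2
  Tennis: 1
  Volleyball: 1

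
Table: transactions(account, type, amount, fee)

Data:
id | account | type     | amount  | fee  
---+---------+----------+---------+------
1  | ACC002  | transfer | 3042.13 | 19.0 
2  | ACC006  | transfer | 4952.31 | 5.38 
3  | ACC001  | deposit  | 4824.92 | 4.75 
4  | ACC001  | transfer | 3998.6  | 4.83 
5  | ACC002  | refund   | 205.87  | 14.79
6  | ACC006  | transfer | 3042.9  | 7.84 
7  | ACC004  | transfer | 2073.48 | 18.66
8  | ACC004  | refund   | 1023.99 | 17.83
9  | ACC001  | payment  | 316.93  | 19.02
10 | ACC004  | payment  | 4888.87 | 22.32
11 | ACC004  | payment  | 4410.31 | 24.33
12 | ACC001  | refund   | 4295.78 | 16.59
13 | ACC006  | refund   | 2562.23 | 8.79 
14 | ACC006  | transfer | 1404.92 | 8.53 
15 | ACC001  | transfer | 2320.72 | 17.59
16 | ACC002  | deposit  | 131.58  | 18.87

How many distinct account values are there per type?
SELECT type, COUNT(DISTINCT account)
FROM transactions
GROUP BY type

Result:
  deposit: 2 distinct
  payment: 2 distinct
  refund: 4 distinct
  transfer: 4 distinct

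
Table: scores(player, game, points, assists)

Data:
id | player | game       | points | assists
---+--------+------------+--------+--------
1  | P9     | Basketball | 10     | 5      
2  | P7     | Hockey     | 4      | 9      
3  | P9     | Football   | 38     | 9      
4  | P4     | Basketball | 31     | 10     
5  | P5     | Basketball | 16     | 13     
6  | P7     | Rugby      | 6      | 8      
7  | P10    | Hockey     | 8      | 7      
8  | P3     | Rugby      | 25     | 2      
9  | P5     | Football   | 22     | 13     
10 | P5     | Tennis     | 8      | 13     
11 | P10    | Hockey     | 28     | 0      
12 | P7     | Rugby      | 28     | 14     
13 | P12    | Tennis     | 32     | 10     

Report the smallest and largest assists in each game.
SELECT game, MIN(assists), MAX(assists)
FROM scores
GROUP BY game

Result:
  Basketball: min=5, max=13
  Football: min=9, max=13
  Hockey: min=0, max=9
  Rugby: min=2, max=14
  Tennis: min=10, max=13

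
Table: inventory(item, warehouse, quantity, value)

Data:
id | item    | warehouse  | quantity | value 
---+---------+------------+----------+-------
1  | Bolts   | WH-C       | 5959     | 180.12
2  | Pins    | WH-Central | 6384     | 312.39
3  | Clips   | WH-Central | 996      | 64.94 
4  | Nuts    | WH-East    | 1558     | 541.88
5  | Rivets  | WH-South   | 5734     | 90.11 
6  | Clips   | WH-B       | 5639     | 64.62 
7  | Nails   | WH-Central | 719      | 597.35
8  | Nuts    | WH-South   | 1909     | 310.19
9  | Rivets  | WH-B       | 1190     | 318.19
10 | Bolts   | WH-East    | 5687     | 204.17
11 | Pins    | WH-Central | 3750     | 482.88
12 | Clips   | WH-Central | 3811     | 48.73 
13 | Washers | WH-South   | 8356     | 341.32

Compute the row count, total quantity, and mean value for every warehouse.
SELECT warehouse,
       COUNT(*) as cnt,
       SUM(quantity) as total_quantity,
       AVG(value) as avg_value
FROM inventory
GROUP BY warehouse

Result:
  WH-B: 2 records, 6829 total quantity, 191.41 avg value
  WH-C: 1 records, 5959 total quantity, 180.12 avg value
  WH-Central: 5 records, 15660 total quantity, 301.26 avg value
  WH-East: 2 records, 7245 total quantity, 373.03 avg value
  WH-South: 3 records, 15999 total quantity, 247.21 avg value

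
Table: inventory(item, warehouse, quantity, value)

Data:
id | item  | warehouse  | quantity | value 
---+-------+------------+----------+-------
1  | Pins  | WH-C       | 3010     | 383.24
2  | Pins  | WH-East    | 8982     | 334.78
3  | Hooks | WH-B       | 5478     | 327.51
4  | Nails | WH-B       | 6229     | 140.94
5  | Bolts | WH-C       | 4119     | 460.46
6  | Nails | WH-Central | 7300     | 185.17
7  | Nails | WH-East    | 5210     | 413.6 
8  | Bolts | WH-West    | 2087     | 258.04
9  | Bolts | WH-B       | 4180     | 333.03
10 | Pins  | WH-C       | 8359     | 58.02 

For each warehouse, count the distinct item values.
SELECT warehouse, COUNT(DISTINCT item)
FROM inventory
GROUP BY warehouse

Result:
  WH-B: 3 distinct
  WH-C: 2 distinct
  WH-Central: 1 distinct
  WH-East: 2 distinct
  WH-West: 1 distinct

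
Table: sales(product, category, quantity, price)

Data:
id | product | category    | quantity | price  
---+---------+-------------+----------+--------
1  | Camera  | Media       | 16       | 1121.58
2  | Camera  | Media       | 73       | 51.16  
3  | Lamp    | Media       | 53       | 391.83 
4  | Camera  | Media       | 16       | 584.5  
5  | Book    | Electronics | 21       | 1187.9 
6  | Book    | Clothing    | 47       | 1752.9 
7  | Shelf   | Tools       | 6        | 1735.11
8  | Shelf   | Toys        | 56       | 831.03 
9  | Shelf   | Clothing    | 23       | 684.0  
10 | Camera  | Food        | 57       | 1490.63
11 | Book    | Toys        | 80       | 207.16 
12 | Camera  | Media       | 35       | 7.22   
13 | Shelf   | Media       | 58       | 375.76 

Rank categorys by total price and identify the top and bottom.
SELECT category, SUM(price)
FROM sales
GROUP BY category
ORDER BY SUM(price)

All groups:
  Toys: 1038.19
  Electronics: 1187.90
  Food: 1490.63
  Tools: 1735.11
  Clothing: 2436.90
  Media: 2532.05

Highest: Media (2532.05)
Lowest: Toys (1038.19)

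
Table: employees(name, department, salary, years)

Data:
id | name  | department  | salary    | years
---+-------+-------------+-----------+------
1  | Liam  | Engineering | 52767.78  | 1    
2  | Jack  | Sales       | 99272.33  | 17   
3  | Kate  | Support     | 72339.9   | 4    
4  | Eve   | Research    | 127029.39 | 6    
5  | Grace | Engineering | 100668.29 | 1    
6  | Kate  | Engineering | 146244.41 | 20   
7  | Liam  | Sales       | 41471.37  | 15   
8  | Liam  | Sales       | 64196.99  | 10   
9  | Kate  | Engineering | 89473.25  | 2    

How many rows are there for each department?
SELECT department, COUNT(*) as count
FROM employees
GROUP BY department

Result:
  Engineering: 4
  Research: 1
  Sales: 3
  Support: 1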